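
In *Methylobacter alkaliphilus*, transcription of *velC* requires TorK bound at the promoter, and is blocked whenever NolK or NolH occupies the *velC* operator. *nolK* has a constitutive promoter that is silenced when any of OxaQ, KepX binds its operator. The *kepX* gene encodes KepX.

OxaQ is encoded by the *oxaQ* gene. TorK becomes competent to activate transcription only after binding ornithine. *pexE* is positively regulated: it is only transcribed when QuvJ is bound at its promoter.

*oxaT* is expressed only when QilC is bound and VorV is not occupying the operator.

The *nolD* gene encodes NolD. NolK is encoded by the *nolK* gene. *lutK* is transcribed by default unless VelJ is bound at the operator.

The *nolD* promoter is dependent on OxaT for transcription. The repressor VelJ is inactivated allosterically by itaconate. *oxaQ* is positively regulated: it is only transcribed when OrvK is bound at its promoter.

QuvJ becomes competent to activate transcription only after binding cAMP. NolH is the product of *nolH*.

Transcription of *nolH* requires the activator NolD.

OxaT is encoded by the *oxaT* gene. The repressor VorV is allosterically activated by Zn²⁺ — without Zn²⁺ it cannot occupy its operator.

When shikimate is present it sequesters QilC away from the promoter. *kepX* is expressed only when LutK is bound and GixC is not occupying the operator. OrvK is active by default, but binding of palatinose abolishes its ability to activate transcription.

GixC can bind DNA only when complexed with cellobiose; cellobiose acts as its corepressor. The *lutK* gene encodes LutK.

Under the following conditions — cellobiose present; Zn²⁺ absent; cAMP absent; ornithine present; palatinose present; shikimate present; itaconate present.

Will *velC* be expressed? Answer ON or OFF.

Palatinose is present, so OrvK is inactive.
Required activator OrvK is absent, so *oxaQ* is not transcribed.
So OxaQ is not produced.
Cellobiose is present, so GixC is active.
Itaconate is present, so VelJ is inactive.
With no repressor bound, *lutK* is transcribed.
So LutK is produced and active.
With repressor GixC bound, *kepX* is not transcribed.
So KepX is not produced.
With no repressor bound, *nolK* is transcribed.
So NolK is produced and active.
Ornithine is present, so TorK is active.
Shikimate is present, so QilC is inactive.
Zn²⁺ is absent, so VorV is inactive.
Required activator QilC is absent, so *oxaT* is not transcribed.
So OxaT is not produced.
Required activator OxaT is absent, so *nolD* is not transcribed.
So NolD is not produced.
Required activator NolD is absent, so *nolH* is not transcribed.
So NolH is not produced.
With repressor NolK bound, *velC* is not transcribed.

OFF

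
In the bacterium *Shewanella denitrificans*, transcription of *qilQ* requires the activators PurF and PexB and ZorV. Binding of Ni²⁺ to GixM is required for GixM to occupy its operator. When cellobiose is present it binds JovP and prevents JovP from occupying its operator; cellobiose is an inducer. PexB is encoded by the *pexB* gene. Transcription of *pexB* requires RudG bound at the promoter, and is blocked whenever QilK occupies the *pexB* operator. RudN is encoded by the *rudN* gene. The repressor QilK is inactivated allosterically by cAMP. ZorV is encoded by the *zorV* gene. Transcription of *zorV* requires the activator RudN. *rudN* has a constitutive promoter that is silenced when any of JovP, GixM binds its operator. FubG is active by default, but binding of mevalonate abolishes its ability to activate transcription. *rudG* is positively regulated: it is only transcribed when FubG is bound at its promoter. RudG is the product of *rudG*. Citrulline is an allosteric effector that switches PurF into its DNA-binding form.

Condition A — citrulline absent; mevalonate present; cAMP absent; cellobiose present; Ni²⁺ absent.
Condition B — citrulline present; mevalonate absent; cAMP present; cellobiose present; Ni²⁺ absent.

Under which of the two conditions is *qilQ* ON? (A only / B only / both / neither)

B only

Condition A:
Citrulline is absent, so PurF is inactive.
Mevalonate is present, so FubG is inactive.
Required activator FubG is absent, so *rudG* is not transcribed.
So RudG is not produced.
cAMP is absent, so QilK is active.
With repressor QilK bound, *pexB* is not transcribed.
So PexB is not produced.
Cellobiose is present, so JovP is inactive.
Ni²⁺ is absent, so GixM is inactive.
With no repressor bound, *rudN* is transcribed.
So RudN is produced and active.
No repressor is bound and RudN is active, so *zorV* is transcribed.
So ZorV is produced and active.
Required activator PurF is absent, so *qilQ* is not transcribed.
→ *qilQ* is OFF in A.
Condition B:
Citrulline is present, so PurF is active.
Mevalonate is absent, so FubG is active.
No repressor is bound and FubG is active, so *rudG* is transcribed.
So RudG is produced and active.
cAMP is present, so QilK is inactive.
No repressor is bound and RudG is active, so *pexB* is transcribed.
So PexB is produced and active.
Cellobiose is present, so JovP is inactive.
Ni²⁺ is absent, so GixM is inactive.
With no repressor bound, *rudN* is transcribed.
So RudN is produced and active.
No repressor is bound and RudN is active, so *zorV* is transcribed.
So ZorV is produced and active.
No repressor is bound and PurF and PexB and ZorV are active, so *qilQ* is transcribed.
→ *qilQ* is ON in B.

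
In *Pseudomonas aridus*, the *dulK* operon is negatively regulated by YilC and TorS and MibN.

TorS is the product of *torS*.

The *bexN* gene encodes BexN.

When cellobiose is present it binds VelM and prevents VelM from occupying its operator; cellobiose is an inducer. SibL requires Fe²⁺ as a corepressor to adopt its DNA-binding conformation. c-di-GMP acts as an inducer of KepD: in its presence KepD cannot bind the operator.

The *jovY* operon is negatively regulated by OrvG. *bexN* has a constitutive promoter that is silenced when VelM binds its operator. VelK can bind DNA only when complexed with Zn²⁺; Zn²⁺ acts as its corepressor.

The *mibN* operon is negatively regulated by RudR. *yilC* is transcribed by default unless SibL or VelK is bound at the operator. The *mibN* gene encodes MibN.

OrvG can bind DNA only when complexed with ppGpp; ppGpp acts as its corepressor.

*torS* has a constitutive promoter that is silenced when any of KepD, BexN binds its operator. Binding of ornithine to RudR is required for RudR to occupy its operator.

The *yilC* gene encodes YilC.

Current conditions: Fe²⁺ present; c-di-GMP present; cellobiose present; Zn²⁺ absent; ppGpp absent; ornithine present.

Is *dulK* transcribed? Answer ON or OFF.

ON

Fe²⁺ is present, so SibL is active.
Zn²⁺ is absent, so VelK is inactive.
With repressor SibL bound, *yilC* is not transcribed.
So YilC is not produced.
c-di-GMP is present, so KepD is inactive.
Cellobiose is present, so VelM is inactive.
With no repressor bound, *bexN* is transcribed.
So BexN is produced and active.
With repressor BexN bound, *torS* is not transcribed.
So TorS is not produced.
Ornithine is present, so RudR is active.
With repressor RudR bound, *mibN* is not transcribed.
So MibN is not produced.
With no repressor bound, *dulK* is transcribed.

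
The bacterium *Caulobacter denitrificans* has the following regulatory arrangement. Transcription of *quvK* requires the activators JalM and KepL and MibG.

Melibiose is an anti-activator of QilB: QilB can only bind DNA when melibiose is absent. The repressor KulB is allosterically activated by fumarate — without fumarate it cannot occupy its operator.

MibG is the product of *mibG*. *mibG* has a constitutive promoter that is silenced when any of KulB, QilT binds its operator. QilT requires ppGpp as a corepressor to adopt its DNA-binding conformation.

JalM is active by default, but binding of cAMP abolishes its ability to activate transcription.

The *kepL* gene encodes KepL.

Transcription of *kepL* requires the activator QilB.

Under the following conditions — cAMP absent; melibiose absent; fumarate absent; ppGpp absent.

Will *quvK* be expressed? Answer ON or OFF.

cAMP is absent, so JalM is active.
Melibiose is absent, so QilB is active.
No repressor is bound and QilB is active, so *kepL* is transcribed.
So KepL is produced and active.
Fumarate is absent, so KulB is inactive.
ppGpp is absent, so QilT is inactive.
With no repressor bound, *mibG* is transcribed.
So MibG is produced and active.
No repressor is bound and JalM and KepL and MibG are active, so *quvK* is transcribed.

ON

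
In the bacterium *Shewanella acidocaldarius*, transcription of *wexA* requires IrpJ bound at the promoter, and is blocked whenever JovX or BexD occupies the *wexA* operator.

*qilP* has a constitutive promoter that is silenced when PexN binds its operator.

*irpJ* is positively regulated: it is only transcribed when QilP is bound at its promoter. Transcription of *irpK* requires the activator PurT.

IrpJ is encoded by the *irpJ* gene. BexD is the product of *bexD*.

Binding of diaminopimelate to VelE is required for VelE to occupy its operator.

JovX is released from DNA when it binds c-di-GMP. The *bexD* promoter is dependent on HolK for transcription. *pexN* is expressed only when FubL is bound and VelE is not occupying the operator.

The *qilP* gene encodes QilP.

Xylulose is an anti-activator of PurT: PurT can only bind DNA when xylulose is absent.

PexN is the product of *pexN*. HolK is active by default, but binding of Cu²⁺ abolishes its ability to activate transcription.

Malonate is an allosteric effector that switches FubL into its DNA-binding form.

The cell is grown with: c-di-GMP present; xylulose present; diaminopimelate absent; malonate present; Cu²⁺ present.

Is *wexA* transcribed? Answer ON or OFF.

c-di-GMP is present, so JovX is inactive.
Cu²⁺ is present, so HolK is inactive.
Required activator HolK is absent, so *bexD* is not transcribed.
So BexD is not produced.
Diaminopimelate is absent, so VelE is inactive.
Malonate is present, so FubL is active.
No repressor is bound and FubL is active, so *pexN* is transcribed.
So PexN is produced and active.
With repressor PexN bound, *qilP* is not transcribed.
So QilP is not produced.
Required activator QilP is absent, so *irpJ* is not transcribed.
So IrpJ is not produced.
Required activator IrpJ is absent, so *wexA* is not transcribed.

OFF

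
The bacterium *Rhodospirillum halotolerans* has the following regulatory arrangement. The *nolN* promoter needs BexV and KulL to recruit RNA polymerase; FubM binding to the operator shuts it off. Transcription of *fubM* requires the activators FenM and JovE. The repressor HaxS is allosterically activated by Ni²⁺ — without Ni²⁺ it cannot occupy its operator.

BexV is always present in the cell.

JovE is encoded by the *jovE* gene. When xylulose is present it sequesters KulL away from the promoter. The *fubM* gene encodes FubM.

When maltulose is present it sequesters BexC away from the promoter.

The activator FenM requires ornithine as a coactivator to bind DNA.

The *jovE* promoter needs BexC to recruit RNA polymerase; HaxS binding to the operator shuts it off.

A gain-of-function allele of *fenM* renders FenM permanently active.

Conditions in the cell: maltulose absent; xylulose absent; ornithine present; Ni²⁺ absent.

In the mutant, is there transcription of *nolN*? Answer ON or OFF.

OFF

FenM is constitutively active in this strain.
Maltulose is absent, so BexC is active.
Ni²⁺ is absent, so HaxS is inactive.
No repressor is bound and BexC is active, so *jovE* is transcribed.
So JovE is produced and active.
No repressor is bound and FenM and JovE are active, so *fubM* is transcribed.
So FubM is produced and active.
BexV is produced constitutively and is active.
Xylulose is absent, so KulL is active.
With repressor FubM bound, *nolN* is not transcribed.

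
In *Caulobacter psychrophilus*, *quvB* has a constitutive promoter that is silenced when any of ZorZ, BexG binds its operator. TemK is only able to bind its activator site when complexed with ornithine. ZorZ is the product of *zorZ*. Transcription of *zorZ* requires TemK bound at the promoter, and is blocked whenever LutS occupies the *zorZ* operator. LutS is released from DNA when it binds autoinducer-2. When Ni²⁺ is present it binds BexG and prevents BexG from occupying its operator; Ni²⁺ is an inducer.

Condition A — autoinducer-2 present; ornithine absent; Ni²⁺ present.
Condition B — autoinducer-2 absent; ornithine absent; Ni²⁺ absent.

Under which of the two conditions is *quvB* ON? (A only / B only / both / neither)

A only

Condition A:
Autoinducer-2 is present, so LutS is inactive.
Ornithine is absent, so TemK is inactive.
Required activator TemK is absent, so *zorZ* is not transcribed.
So ZorZ is not produced.
Ni²⁺ is present, so BexG is inactive.
With no repressor bound, *quvB* is transcribed.
→ *quvB* is ON in A.
Condition B:
Autoinducer-2 is absent, so LutS is active.
Ornithine is absent, so TemK is inactive.
With repressor LutS bound, *zorZ* is not transcribed.
So ZorZ is not produced.
Ni²⁺ is absent, so BexG is active.
With repressor BexG bound, *quvB* is not transcribed.
→ *quvB* is OFF in B.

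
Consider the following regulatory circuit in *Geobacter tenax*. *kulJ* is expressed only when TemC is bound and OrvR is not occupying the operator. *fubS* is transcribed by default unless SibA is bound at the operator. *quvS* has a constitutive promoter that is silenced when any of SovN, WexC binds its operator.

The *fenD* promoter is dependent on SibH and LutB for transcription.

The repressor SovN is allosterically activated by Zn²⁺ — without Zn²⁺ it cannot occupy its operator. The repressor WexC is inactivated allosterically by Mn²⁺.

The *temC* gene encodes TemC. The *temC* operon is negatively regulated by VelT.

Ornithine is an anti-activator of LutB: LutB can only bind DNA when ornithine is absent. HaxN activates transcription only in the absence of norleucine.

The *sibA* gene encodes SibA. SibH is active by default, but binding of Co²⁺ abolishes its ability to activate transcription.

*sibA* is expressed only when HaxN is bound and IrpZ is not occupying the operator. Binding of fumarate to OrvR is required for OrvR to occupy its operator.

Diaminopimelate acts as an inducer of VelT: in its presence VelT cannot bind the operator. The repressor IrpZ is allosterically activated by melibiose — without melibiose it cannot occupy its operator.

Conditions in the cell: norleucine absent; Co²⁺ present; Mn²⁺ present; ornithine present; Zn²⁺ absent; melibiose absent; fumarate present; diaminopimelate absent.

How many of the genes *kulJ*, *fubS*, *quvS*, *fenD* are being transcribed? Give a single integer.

1

Fumarate is present, so OrvR is active.
Diaminopimelate is absent, so VelT is active.
With repressor VelT bound, *temC* is not transcribed.
So TemC is not produced.
With repressor OrvR bound, *kulJ* is not transcribed.
→ *kulJ* is OFF.
Melibiose is absent, so IrpZ is inactive.
Norleucine is absent, so HaxN is active.
No repressor is bound and HaxN is active, so *sibA* is transcribed.
So SibA is produced and active.
With repressor SibA bound, *fubS* is not transcribed.
→ *fubS* is OFF.
Zn²⁺ is absent, so SovN is inactive.
Mn²⁺ is present, so WexC is inactive.
With no repressor bound, *quvS* is transcribed.
→ *quvS* is ON.
Co²⁺ is present, so SibH is inactive.
Ornithine is present, so LutB is inactive.
Required activator SibH is absent, so *fenD* is not transcribed.
→ *fenD* is OFF.
1 of the 4 genes is transcribed.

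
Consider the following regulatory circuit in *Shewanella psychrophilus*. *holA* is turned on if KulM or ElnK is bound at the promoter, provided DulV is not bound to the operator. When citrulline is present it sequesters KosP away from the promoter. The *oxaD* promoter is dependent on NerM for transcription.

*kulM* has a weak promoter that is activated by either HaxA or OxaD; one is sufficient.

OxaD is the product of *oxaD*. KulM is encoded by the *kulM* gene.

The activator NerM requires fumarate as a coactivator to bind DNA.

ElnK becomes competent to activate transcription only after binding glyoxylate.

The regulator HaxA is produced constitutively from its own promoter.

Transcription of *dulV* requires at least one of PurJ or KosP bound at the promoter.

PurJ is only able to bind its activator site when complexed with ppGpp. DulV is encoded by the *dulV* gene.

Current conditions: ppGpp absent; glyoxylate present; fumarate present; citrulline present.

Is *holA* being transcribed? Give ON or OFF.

ON

ppGpp is absent, so PurJ is inactive.
Citrulline is present, so KosP is inactive.
No activator is available at the *dulV* promoter, so *dulV* is not transcribed.
So DulV is not produced.
HaxA is produced constitutively and is active.
Fumarate is present, so NerM is active.
No repressor is bound and NerM is active, so *oxaD* is transcribed.
So OxaD is produced and active.
Activator HaxA is present, so *kulM* is transcribed.
So KulM is produced and active.
Glyoxylate is present, so ElnK is active.
Activator KulM is present, so *holA* is transcribed.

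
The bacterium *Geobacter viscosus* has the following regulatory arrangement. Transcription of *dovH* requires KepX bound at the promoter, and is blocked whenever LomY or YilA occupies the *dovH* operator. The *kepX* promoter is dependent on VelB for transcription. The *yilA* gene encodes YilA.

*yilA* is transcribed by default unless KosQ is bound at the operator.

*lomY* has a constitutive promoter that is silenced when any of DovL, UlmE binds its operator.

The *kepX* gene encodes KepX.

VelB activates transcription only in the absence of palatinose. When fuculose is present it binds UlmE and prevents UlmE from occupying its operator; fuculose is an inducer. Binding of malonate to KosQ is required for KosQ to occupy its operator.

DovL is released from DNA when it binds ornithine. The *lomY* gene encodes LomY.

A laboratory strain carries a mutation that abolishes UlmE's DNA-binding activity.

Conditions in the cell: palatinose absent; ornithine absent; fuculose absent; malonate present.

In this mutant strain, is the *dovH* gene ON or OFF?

Ornithine is absent, so DovL is active.
UlmE is non-functional in this strain, so it has no effect.
With repressor DovL bound, *lomY* is not transcribed.
So LomY is not produced.
Malonate is present, so KosQ is active.
With repressor KosQ bound, *yilA* is not transcribed.
So YilA is not produced.
Palatinose is absent, so VelB is active.
No repressor is bound and VelB is active, so *kepX* is transcribed.
So KepX is produced and active.
No repressor is bound and KepX is active, so *dovH* is transcribed.

ON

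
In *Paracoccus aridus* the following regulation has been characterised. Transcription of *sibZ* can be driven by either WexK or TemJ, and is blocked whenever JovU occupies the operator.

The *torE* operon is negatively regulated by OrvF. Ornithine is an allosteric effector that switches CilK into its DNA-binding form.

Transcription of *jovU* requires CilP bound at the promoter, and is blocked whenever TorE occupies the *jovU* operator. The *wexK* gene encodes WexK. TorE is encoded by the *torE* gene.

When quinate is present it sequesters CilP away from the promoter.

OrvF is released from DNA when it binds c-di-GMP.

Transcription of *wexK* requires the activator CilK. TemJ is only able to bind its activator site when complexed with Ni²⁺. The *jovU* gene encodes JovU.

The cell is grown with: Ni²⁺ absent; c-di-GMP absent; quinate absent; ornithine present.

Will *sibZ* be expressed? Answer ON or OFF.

OFF

Ornithine is present, so CilK is active.
No repressor is bound and CilK is active, so *wexK* is transcribed.
So WexK is produced and active.
Ni²⁺ is absent, so TemJ is inactive.
c-di-GMP is absent, so OrvF is active.
With repressor OrvF bound, *torE* is not transcribed.
So TorE is not produced.
Quinate is absent, so CilP is active.
No repressor is bound and CilP is active, so *jovU* is transcribed.
So JovU is produced and active.
With repressor JovU bound, *sibZ* is not transcribed.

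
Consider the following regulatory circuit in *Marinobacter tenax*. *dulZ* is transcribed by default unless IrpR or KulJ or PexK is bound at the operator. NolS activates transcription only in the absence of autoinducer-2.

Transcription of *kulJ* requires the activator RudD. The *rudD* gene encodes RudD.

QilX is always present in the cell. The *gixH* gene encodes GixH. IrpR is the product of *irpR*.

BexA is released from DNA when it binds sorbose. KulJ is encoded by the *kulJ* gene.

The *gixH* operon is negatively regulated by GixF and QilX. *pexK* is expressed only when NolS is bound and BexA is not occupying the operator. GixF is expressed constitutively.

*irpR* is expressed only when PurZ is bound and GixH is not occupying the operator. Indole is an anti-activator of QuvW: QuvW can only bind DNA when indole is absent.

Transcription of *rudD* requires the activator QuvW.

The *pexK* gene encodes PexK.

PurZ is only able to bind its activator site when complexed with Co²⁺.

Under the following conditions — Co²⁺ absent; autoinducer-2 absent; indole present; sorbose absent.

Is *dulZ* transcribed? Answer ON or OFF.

ON

GixF is produced constitutively and is active.
QilX is produced constitutively and is active.
With repressor GixF bound, *gixH* is not transcribed.
So GixH is not produced.
Co²⁺ is absent, so PurZ is inactive.
Required activator PurZ is absent, so *irpR* is not transcribed.
So IrpR is not produced.
Indole is present, so QuvW is inactive.
Required activator QuvW is absent, so *rudD* is not transcribed.
So RudD is not produced.
Required activator RudD is absent, so *kulJ* is not transcribed.
So KulJ is not produced.
Sorbose is absent, so BexA is active.
Autoinducer-2 is absent, so NolS is active.
With repressor BexA bound, *pexK* is not transcribed.
So PexK is not produced.
With no repressor bound, *dulZ* is transcribed.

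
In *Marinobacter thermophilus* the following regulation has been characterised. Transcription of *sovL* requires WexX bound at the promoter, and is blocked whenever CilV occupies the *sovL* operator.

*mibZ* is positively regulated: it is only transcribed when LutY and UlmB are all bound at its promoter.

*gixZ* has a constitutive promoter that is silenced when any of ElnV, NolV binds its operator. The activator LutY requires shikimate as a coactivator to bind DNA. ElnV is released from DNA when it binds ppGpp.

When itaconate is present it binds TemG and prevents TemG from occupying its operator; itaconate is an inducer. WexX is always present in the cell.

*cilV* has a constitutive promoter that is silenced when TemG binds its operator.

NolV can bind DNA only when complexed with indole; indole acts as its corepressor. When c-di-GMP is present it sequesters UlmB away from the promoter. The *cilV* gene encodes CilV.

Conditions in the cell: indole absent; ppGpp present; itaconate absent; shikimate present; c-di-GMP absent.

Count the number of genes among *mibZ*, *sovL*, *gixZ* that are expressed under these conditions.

Shikimate is present, so LutY is active.
c-di-GMP is absent, so UlmB is active.
No repressor is bound and LutY and UlmB are active, so *mibZ* is transcribed.
→ *mibZ* is ON.
WexX is produced constitutively and is active.
Itaconate is absent, so TemG is active.
With repressor TemG bound, *cilV* is not transcribed.
So CilV is not produced.
No repressor is bound and WexX is active, so *sovL* is transcribed.
→ *sovL* is ON.
ppGpp is present, so ElnV is inactive.
Indole is absent, so NolV is inactive.
With no repressor bound, *gixZ* is transcribed.
→ *gixZ* is ON.
3 of the 3 genes are transcribed.

3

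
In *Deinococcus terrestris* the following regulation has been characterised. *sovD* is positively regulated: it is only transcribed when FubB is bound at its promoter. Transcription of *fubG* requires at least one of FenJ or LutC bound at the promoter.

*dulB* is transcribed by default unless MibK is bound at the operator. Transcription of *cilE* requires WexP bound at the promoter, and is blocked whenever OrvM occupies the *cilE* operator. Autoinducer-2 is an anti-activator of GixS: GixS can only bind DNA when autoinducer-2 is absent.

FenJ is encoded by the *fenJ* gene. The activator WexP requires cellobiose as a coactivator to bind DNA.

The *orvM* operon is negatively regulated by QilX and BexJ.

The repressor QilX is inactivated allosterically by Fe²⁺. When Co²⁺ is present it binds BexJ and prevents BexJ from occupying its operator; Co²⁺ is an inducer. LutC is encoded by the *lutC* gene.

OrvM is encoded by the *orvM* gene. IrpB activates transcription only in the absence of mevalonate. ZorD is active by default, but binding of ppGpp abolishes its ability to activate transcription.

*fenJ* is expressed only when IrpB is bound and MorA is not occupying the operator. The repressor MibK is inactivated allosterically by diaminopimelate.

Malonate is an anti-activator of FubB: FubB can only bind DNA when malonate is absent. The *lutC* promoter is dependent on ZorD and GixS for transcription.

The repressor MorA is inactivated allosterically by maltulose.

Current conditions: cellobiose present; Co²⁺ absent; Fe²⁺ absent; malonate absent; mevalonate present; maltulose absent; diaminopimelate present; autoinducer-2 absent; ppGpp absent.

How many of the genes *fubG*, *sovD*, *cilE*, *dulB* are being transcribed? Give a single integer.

Maltulose is absent, so MorA is active.
Mevalonate is present, so IrpB is inactive.
With repressor MorA bound, *fenJ* is not transcribed.
So FenJ is not produced.
ppGpp is absent, so ZorD is active.
Autoinducer-2 is absent, so GixS is active.
No repressor is bound and ZorD and GixS are active, so *lutC* is transcribed.
So LutC is produced and active.
Activator LutC is present, so *fubG* is transcribed.
→ *fubG* is ON.
Malonate is absent, so FubB is active.
No repressor is bound and FubB is active, so *sovD* is transcribed.
→ *sovD* is ON.
Fe²⁺ is absent, so QilX is active.
Co²⁺ is absent, so BexJ is active.
With repressor QilX bound, *orvM* is not transcribed.
So OrvM is not produced.
Cellobiose is present, so WexP is active.
No repressor is bound and WexP is active, so *cilE* is transcribed.
→ *cilE* is ON.
Diaminopimelate is present, so MibK is inactive.
With no repressor bound, *dulB* is transcribed.
→ *dulB* is ON.
4 of the 4 genes are transcribed.

4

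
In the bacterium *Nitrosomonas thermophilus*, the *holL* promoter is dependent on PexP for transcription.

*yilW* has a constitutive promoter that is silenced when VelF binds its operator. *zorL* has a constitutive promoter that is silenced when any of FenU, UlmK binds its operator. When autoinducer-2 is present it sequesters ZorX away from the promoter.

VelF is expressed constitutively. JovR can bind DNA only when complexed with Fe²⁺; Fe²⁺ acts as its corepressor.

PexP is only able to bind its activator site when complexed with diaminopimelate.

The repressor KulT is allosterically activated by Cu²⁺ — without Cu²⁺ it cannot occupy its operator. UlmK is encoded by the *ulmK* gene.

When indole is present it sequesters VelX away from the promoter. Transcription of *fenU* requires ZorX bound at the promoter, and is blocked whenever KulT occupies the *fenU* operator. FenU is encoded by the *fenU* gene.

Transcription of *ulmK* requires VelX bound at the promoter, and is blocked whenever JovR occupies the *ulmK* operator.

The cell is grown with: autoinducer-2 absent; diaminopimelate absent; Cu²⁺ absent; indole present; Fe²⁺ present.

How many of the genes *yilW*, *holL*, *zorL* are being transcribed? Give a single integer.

VelF is produced constitutively and is active.
With repressor VelF bound, *yilW* is not transcribed.
→ *yilW* is OFF.
Diaminopimelate is absent, so PexP is inactive.
Required activator PexP is absent, so *holL* is not transcribed.
→ *holL* is OFF.
Cu²⁺ is absent, so KulT is inactive.
Autoinducer-2 is absent, so ZorX is active.
No repressor is bound and ZorX is active, so *fenU* is transcribed.
So FenU is produced and active.
Indole is present, so VelX is inactive.
Fe²⁺ is present, so JovR is active.
With repressor JovR bound, *ulmK* is not transcribed.
So UlmK is not produced.
With repressor FenU bound, *zorL* is not transcribed.
→ *zorL* is OFF.
0 of the 3 genes are transcribed.

0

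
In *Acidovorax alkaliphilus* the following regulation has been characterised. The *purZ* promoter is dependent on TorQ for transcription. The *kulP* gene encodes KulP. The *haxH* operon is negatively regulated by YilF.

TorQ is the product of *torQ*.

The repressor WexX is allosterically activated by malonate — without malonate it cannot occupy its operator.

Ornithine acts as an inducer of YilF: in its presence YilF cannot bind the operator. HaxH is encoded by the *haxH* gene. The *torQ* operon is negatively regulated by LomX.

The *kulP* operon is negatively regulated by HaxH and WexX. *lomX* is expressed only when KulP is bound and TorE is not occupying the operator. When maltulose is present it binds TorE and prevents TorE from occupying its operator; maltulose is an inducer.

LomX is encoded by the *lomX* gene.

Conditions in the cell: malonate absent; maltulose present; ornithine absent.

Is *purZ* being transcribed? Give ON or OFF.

Ornithine is absent, so YilF is active.
With repressor YilF bound, *haxH* is not transcribed.
So HaxH is not produced.
Malonate is absent, so WexX is inactive.
With no repressor bound, *kulP* is transcribed.
So KulP is produced and active.
Maltulose is present, so TorE is inactive.
No repressor is bound and KulP is active, so *lomX* is transcribed.
So LomX is produced and active.
With repressor LomX bound, *torQ* is not transcribed.
So TorQ is not produced.
Required activator TorQ is absent, so *purZ* is not transcribed.

OFF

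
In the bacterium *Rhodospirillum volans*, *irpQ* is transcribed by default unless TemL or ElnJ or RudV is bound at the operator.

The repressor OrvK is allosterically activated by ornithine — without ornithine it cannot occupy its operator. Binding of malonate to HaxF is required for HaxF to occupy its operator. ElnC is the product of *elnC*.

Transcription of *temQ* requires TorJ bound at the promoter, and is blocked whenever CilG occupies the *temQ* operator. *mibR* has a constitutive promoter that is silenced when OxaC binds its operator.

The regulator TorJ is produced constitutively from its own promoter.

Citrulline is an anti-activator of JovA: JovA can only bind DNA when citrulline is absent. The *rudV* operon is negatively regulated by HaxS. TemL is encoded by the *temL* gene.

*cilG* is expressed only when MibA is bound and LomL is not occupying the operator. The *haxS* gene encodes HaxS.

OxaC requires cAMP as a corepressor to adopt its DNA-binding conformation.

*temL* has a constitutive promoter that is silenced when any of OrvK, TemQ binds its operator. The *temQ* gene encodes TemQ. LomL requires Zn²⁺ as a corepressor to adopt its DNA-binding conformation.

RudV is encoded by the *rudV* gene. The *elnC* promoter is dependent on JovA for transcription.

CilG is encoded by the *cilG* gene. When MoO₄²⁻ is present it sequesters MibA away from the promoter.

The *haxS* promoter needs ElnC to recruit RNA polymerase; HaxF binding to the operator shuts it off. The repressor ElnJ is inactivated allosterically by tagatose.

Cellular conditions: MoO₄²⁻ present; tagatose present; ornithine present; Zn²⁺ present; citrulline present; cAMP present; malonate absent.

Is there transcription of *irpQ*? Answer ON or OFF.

Ornithine is present, so OrvK is active.
MoO₄²⁻ is present, so MibA is inactive.
Zn²⁺ is present, so LomL is active.
With repressor LomL bound, *cilG* is not transcribed.
So CilG is not produced.
TorJ is produced constitutively and is active.
No repressor is bound and TorJ is active, so *temQ* is transcribed.
So TemQ is produced and active.
With repressor OrvK bound, *temL* is not transcribed.
So TemL is not produced.
Tagatose is present, so ElnJ is inactive.
Citrulline is present, so JovA is inactive.
Required activator JovA is absent, so *elnC* is not transcribed.
So ElnC is not produced.
Malonate is absent, so HaxF is inactive.
Required activator ElnC is absent, so *haxS* is not transcribed.
So HaxS is not produced.
With no repressor bound, *rudV* is transcribed.
So RudV is produced and active.
With repressor RudV bound, *irpQ* is not transcribed.

OFF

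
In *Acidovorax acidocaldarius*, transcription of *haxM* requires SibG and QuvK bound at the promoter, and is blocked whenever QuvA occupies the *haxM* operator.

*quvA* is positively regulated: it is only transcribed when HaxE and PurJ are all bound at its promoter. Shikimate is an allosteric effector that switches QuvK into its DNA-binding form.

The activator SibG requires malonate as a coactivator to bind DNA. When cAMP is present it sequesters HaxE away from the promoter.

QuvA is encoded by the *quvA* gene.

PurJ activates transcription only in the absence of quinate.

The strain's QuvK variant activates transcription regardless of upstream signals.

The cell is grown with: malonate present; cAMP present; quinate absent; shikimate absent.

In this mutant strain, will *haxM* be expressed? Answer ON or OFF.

ON

Malonate is present, so SibG is active.
cAMP is present, so HaxE is inactive.
Quinate is absent, so PurJ is active.
Required activator HaxE is absent, so *quvA* is not transcribed.
So QuvA is not produced.
QuvK is constitutively active in this strain.
No repressor is bound and SibG and QuvK are active, so *haxM* is transcribed.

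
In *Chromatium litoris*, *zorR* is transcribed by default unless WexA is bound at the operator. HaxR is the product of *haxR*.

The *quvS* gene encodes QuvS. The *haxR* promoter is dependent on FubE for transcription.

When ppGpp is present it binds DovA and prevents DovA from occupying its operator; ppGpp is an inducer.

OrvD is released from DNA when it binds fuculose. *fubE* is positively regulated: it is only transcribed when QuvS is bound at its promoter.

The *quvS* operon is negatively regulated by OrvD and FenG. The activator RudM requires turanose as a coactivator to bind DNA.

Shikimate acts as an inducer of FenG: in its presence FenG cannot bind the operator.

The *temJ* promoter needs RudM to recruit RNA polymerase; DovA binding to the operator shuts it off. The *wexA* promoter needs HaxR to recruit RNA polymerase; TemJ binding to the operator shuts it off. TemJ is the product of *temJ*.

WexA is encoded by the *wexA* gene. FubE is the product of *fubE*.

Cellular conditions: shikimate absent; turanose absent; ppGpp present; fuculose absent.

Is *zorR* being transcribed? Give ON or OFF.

Fuculose is absent, so OrvD is active.
Shikimate is absent, so FenG is active.
With repressor OrvD bound, *quvS* is not transcribed.
So QuvS is not produced.
Required activator QuvS is absent, so *fubE* is not transcribed.
So FubE is not produced.
Required activator FubE is absent, so *haxR* is not transcribed.
So HaxR is not produced.
ppGpp is present, so DovA is inactive.
Turanose is absent, so RudM is inactive.
Required activator RudM is absent, so *temJ* is not transcribed.
So TemJ is not produced.
Required activator HaxR is absent, so *wexA* is not transcribed.
So WexA is not produced.
With no repressor bound, *zorR* is transcribed.

ON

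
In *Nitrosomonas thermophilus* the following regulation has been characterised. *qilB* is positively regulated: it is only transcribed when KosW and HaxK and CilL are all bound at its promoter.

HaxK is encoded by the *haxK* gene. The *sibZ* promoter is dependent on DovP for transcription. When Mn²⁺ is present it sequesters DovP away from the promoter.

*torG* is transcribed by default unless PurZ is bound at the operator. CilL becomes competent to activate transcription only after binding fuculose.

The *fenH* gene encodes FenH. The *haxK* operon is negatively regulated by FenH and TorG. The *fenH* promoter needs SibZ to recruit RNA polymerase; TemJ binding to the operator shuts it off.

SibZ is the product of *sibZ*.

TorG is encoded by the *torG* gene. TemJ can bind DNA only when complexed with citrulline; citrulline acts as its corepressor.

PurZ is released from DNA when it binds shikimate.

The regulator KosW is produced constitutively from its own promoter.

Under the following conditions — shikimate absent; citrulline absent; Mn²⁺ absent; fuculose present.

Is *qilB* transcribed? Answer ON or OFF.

OFF

KosW is produced constitutively and is active.
Citrulline is absent, so TemJ is inactive.
Mn²⁺ is absent, so DovP is active.
No repressor is bound and DovP is active, so *sibZ* is transcribed.
So SibZ is produced and active.
No repressor is bound and SibZ is active, so *fenH* is transcribed.
So FenH is produced and active.
Shikimate is absent, so PurZ is active.
With repressor PurZ bound, *torG* is not transcribed.
So TorG is not produced.
With repressor FenH bound, *haxK* is not transcribed.
So HaxK is not produced.
Fuculose is present, so CilL is active.
Required activator HaxK is absent, so *qilB* is not transcribed.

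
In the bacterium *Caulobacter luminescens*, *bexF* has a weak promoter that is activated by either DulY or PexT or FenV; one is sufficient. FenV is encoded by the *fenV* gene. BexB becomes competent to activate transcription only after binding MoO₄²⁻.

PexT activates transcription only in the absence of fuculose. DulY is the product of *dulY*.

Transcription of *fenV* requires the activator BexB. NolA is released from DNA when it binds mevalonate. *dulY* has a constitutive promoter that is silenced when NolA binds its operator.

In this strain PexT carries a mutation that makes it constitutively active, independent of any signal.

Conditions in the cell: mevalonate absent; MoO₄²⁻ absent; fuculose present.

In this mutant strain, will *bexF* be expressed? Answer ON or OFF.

Mevalonate is absent, so NolA is active.
With repressor NolA bound, *dulY* is not transcribed.
So DulY is not produced.
PexT is constitutively active in this strain.
MoO₄²⁻ is absent, so BexB is inactive.
Required activator BexB is absent, so *fenV* is not transcribed.
So FenV is not produced.
Activator PexT is present, so *bexF* is transcribed.

ON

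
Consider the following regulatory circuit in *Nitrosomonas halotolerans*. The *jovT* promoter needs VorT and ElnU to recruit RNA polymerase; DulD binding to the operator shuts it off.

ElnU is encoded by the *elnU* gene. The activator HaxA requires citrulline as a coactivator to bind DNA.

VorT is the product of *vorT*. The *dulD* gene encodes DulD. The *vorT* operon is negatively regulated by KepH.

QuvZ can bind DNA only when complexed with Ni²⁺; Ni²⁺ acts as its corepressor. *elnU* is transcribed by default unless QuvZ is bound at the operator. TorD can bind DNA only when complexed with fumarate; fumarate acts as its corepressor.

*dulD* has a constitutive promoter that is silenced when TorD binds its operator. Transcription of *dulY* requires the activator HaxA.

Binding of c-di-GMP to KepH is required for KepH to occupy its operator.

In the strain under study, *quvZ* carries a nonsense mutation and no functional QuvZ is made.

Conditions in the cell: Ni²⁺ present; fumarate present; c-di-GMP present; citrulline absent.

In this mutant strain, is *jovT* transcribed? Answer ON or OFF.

OFF

c-di-GMP is present, so KepH is active.
With repressor KepH bound, *vorT* is not transcribed.
So VorT is not produced.
QuvZ is non-functional in this strain, so it has no effect.
With no repressor bound, *elnU* is transcribed.
So ElnU is produced and active.
Fumarate is present, so TorD is active.
With repressor TorD bound, *dulD* is not transcribed.
So DulD is not produced.
Required activator VorT is absent, so *jovT* is not transcribed.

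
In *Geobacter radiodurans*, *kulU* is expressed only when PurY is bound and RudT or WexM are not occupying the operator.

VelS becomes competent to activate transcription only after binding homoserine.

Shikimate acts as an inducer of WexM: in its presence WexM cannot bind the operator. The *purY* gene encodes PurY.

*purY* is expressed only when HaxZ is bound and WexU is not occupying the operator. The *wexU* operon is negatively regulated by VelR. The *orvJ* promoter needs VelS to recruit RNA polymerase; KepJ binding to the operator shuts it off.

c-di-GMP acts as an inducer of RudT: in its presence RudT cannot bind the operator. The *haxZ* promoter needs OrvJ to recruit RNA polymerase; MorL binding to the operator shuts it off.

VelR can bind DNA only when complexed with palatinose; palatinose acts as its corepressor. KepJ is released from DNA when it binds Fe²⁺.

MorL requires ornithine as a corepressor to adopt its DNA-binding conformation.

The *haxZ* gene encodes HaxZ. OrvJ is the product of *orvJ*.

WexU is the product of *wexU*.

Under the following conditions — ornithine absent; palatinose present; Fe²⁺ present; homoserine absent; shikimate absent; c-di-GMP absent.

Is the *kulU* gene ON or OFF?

Palatinose is present, so VelR is active.
With repressor VelR bound, *wexU* is not transcribed.
So WexU is not produced.
Ornithine is absent, so MorL is inactive.
Homoserine is absent, so VelS is inactive.
Fe²⁺ is present, so KepJ is inactive.
Required activator VelS is absent, so *orvJ* is not transcribed.
So OrvJ is not produced.
Required activator OrvJ is absent, so *haxZ* is not transcribed.
So HaxZ is not produced.
Required activator HaxZ is absent, so *purY* is not transcribed.
So PurY is not produced.
c-di-GMP is absent, so RudT is active.
Shikimate is absent, so WexM is active.
With repressor RudT bound, *kulU* is not transcribed.

OFF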